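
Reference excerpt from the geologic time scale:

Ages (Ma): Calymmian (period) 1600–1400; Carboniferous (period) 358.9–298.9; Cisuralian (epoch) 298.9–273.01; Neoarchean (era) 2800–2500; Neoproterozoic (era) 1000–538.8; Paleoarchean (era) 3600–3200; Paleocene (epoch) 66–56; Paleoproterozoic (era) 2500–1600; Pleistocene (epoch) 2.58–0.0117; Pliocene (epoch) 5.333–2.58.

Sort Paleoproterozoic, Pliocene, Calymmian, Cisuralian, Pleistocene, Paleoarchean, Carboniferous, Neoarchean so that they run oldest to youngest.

Sorting by start age (descending Ma, since larger Ma = older): Paleoarchean start 3600, Neoarchean start 2800, Paleoproterozoic start 2500, Calymmian start 1600, Carboniferous start 358.9, Cisuralian start 298.9, Pliocene start 5.333, Pleistocene start 2.58.

Paleoarchean → Neoarchean → Paleoproterozoic → Calymmian → Carboniferous → Cisuralian → Pliocene → Pleistocene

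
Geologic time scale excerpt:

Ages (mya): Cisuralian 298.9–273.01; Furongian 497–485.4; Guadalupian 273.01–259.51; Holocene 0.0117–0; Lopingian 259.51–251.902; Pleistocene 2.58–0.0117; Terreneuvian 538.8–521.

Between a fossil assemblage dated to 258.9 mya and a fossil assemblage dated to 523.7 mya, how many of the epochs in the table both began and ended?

3

The older date is 523.7 Ma and the younger is 258.9 Ma.
Epochs with start < 523.7 and end > 258.9 Ma: Furongian (497–485.4), Cisuralian (298.9–273.01), Guadalupian (273.01–259.51).
That is 3 complete epochs.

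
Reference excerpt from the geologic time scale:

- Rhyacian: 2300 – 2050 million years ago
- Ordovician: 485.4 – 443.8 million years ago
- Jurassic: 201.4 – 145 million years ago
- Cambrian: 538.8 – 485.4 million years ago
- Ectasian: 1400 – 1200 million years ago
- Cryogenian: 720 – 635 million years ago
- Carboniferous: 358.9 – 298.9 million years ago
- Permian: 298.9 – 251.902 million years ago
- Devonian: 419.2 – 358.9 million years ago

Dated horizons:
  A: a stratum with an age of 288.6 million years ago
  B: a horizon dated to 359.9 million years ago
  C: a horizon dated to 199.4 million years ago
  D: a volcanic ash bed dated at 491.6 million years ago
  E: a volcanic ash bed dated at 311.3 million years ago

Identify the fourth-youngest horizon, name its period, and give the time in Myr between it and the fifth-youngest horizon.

Sorted youngest-first by Ma: C (199.4), A (288.6), E (311.3), B (359.9), D (491.6).
The fourth youngest is B at 359.9 Ma, which lies in 419.2–358.9 Ma: the Devonian.
The fifth youngest is D at 491.6 Ma; separation = |359.9 − 491.6| = 131.7 Myr.

B, in the Devonian; 131.7 million years to D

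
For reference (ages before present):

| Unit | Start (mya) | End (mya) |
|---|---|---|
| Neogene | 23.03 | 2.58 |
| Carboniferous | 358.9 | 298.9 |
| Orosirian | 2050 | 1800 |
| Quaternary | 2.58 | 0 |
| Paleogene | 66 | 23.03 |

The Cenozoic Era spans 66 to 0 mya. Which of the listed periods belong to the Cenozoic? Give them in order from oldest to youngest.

Paleogene, Neogene, Quaternary

Periods with both bounds inside 66–0 Ma: Paleogene (66–23.03), Neogene (23.03–2.58), Quaternary (2.58–0).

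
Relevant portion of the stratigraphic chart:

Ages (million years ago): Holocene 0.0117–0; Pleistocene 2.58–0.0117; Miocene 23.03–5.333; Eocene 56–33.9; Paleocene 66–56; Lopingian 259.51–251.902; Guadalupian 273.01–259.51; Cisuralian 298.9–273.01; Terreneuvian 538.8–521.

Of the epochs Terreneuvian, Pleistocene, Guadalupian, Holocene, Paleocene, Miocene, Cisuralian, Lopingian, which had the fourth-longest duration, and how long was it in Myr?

Start − end for each: Terreneuvian 538.8 − 521 = 17.8; Pleistocene 2.58 − 0.0117 = 2.5683; Guadalupian 273.01 − 259.51 = 13.5; Holocene 0.0117 − 0 = 0.0117; Paleocene 66 − 56 = 10; Miocene 23.03 − 5.333 = 17.697; Cisuralian 298.9 − 273.01 = 25.89; Lopingian 259.51 − 251.902 = 7.608.
Ranking these from longest: Cisuralian > Terreneuvian > Miocene > Guadalupian > Paleocene > Lopingian > Pleistocene > Holocene.
Position 4 in that ranking is Guadalupian, which lasted 13.5 Myr.

Guadalupian, 13.5 million years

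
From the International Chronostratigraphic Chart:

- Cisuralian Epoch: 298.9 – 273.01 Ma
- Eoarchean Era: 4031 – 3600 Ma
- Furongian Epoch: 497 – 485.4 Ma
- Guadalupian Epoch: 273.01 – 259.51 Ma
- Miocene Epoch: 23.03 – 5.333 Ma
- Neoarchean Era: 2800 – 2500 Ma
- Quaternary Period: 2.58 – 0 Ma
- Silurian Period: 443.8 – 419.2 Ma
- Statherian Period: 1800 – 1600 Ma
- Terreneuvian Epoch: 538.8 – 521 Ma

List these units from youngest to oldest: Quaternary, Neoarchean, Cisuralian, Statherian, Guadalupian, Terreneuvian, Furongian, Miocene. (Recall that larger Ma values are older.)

Quaternary, Miocene, Guadalupian, Cisuralian, Furongian, Terreneuvian, Statherian, Neoarchean

The oldest of these is Neoarchean (starts 2800 Ma) and the youngest is Quaternary (ends 0 Ma).
In between, by decreasing start age: Statherian (1800), Terreneuvian (538.8), Furongian (497), Cisuralian (298.9), Guadalupian (273.01), Miocene (23.03).
Listing youngest first means reversing that sequence.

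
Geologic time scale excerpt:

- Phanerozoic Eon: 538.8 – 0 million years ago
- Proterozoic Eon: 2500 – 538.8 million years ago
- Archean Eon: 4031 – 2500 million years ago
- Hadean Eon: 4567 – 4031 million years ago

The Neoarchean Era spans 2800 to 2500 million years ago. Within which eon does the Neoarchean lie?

The Neoarchean (2800–2500 Ma) lies entirely within 4031–2500 Ma, the Archean Eon.

Archean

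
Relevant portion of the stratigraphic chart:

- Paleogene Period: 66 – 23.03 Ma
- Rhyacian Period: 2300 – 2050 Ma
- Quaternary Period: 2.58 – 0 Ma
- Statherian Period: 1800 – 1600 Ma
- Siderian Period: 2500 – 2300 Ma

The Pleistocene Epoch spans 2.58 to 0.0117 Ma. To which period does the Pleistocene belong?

The Pleistocene (2.58–0.0117 Ma) lies entirely within 2.58–0 Ma, the Quaternary Period.

Quaternary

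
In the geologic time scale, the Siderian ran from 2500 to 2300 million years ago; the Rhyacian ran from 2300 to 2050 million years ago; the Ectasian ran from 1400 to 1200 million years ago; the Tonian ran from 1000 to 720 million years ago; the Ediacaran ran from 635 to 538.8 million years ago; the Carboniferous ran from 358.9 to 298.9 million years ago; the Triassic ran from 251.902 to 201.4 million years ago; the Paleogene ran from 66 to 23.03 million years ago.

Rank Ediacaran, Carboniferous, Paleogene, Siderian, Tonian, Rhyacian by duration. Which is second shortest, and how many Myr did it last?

Durations: Ediacaran 96.2; Carboniferous 60; Paleogene 42.97; Siderian 200; Tonian 280; Rhyacian 250 Myr.
Sorted shortest-first: Paleogene (42.97), Carboniferous (60), Ediacaran (96.2), Siderian (200), Rhyacian (250), Tonian (280).
The second shortest is Carboniferous at 60 Myr.

Carboniferous, 60 million years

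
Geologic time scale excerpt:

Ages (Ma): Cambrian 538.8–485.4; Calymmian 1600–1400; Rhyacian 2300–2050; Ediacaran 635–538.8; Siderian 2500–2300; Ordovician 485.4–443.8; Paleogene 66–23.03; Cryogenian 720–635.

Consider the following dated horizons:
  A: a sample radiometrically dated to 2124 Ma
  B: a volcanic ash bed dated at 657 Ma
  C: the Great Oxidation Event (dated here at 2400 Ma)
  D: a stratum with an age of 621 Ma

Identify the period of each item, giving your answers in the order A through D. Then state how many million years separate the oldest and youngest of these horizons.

A — Rhyacian; B — Cryogenian; C — Siderian; D — Ediacaran; span 1779 million years

A: 2124 Ma lies in 2300–2050 Ma, so Rhyacian.
B: 657 Ma lies in 720–635 Ma, so Cryogenian.
C: 2400 Ma lies in 2500–2300 Ma, so Siderian.
D: 621 Ma lies in 635–538.8 Ma, so Ediacaran.
Oldest = 2400 Ma, youngest = 621 Ma → span 1779 Myr.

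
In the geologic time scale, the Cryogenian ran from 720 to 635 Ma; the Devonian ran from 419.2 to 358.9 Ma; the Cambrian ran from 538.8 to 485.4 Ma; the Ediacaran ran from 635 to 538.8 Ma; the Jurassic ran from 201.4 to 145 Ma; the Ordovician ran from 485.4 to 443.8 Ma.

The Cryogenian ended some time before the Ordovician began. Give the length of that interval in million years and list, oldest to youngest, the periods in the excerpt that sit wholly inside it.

149.6 million years; Ediacaran, Cambrian

End of Cryogenian = 635 Ma; start of Ordovician = 485.4 Ma.
Gap = 635 − 485.4 = 149.6 Myr.
Periods wholly inside 635–485.4 Ma: Ediacaran (635–538.8), Cambrian (538.8–485.4).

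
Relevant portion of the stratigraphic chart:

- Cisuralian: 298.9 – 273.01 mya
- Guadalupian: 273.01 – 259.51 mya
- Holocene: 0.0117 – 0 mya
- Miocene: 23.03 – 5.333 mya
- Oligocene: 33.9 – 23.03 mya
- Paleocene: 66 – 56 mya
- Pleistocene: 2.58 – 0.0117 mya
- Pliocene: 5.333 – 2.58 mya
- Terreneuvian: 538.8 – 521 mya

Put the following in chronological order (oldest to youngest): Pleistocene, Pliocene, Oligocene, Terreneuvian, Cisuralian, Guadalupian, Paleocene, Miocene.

Terreneuvian → Cisuralian → Guadalupian → Paleocene → Oligocene → Miocene → Pliocene → Pleistocene

Sorting by start age (descending Ma, since larger Ma = older): Terreneuvian start 538.8, Cisuralian start 298.9, Guadalupian start 273.01, Paleocene start 66, Oligocene start 33.9, Miocene start 23.03, Pliocene start 5.333, Pleistocene start 2.58.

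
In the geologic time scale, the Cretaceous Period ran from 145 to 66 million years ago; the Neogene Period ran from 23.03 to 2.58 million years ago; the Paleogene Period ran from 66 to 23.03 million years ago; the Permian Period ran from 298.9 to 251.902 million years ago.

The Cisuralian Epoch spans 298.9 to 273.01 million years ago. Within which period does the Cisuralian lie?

The Cisuralian (298.9–273.01 Ma) lies entirely within 298.9–251.902 Ma, the Permian Period.

Permian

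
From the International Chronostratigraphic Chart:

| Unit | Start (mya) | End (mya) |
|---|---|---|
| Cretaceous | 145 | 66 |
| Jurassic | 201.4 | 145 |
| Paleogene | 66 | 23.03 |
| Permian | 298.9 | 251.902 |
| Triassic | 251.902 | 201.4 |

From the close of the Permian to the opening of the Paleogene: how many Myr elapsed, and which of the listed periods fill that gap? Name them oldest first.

185.902 million years; Triassic, Jurassic, Cretaceous

End of Permian = 251.902 Ma; start of Paleogene = 66 Ma.
Gap = 251.902 − 66 = 185.902 Myr.
Periods wholly inside 251.902–66 Ma: Triassic (251.902–201.4), Jurassic (201.4–145), Cretaceous (145–66).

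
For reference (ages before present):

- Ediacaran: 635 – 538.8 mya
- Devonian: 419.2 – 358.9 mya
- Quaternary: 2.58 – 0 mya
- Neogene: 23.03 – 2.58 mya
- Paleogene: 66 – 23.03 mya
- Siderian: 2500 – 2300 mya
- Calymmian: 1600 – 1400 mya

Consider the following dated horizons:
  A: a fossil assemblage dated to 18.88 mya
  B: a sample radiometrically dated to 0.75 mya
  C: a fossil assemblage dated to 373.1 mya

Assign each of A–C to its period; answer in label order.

A — Neogene; B — Quaternary; C — Devonian

Match each age against the start–end ranges in the excerpt: A = 18.88 Ma → Neogene (23.03–2.58); B = 0.75 Ma → Quaternary (2.58–0); C = 373.1 Ma → Devonian (419.2–358.9).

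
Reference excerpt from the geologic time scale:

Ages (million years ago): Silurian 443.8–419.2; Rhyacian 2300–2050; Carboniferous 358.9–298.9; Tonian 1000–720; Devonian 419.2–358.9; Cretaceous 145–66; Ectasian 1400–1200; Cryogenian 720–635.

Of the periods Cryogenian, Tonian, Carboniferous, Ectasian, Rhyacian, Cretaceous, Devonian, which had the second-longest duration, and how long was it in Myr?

Rhyacian, 250 million years

Durations: Cryogenian 85; Tonian 280; Carboniferous 60; Ectasian 200; Rhyacian 250; Cretaceous 79; Devonian 60.3 Myr.
Sorted longest-first: Tonian (280), Rhyacian (250), Ectasian (200), Cryogenian (85), Cretaceous (79), Devonian (60.3), Carboniferous (60).
The second longest is Rhyacian at 250 Myr.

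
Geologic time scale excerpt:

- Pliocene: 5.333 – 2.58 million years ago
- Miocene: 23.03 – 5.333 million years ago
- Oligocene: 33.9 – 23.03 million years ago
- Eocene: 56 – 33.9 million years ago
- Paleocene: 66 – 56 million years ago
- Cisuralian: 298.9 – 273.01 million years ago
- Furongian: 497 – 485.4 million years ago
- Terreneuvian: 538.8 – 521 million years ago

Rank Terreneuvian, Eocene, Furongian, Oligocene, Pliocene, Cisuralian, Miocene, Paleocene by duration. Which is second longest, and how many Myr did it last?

Durations: Terreneuvian 17.8; Eocene 22.1; Furongian 11.6; Oligocene 10.87; Pliocene 2.753; Cisuralian 25.89; Miocene 17.697; Paleocene 10 Myr.
Sorted longest-first: Cisuralian (25.89), Eocene (22.1), Terreneuvian (17.8), Miocene (17.697), Furongian (11.6), Oligocene (10.87), Paleocene (10), Pliocene (2.753).
The second longest is Eocene at 22.1 Myr.

Eocene, 22.1 million years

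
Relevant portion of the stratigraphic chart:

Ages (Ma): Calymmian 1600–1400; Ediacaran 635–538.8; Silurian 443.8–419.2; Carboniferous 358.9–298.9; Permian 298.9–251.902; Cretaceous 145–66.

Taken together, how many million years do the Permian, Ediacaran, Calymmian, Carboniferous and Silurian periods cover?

427.798 million years

Each duration: Permian = 46.998; Ediacaran = 96.2; Calymmian = 200; Carboniferous = 60; Silurian = 24.6.
Sum: 46.998 + 96.2 + 200 + 60 + 24.6 = 427.798 Myr.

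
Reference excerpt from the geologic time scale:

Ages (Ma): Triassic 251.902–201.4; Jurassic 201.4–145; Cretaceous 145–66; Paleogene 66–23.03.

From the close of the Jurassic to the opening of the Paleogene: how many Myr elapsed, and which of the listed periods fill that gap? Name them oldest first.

The Jurassic closes at 145 Ma and the Paleogene opens at 66 Ma, so the interval is 145 − 66 = 79 Myr.
A period fits inside if it starts at or after 145 Ma and ends at or before 66 Ma; oldest first that gives Cretaceous.

79 million years; Cretaceous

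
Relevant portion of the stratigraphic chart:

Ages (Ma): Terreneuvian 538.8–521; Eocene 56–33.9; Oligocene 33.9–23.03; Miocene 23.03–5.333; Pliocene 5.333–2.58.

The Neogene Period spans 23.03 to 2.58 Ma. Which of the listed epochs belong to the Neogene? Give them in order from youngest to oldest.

Pliocene, Miocene

Epochs with both bounds inside 23.03–2.58 Ma: Pliocene (5.333–2.58), Miocene (23.03–5.333).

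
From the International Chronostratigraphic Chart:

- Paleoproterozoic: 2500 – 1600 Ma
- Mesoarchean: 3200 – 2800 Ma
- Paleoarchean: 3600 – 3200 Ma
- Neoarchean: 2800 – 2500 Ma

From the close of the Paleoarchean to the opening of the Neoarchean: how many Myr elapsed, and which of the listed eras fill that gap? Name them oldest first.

400 million years; Mesoarchean

The Paleoarchean closes at 3200 Ma and the Neoarchean opens at 2800 Ma, so the interval is 3200 − 2800 = 400 Myr.
An era fits inside if it starts at or after 3200 Ma and ends at or before 2800 Ma; oldest first that gives Mesoarchean.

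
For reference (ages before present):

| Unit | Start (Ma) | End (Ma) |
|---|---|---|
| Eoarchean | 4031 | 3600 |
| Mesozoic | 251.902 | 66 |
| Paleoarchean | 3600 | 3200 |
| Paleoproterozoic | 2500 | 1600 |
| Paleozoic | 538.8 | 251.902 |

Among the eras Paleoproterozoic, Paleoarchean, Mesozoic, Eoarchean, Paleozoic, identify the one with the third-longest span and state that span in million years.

Durations: Paleoproterozoic 900; Paleoarchean 400; Mesozoic 185.902; Eoarchean 431; Paleozoic 286.898 Myr.
Sorted longest-first: Paleoproterozoic (900), Eoarchean (431), Paleoarchean (400), Paleozoic (286.898), Mesozoic (185.902).
The third longest is Paleoarchean at 400 Myr.

Paleoarchean, 400 million years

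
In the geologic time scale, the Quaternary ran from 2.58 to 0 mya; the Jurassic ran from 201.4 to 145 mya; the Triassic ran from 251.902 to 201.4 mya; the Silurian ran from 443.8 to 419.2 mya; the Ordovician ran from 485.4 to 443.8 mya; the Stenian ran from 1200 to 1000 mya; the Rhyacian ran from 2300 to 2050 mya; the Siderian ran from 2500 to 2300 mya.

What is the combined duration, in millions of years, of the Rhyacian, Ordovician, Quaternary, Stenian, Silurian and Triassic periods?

Each duration: Rhyacian = 250; Ordovician = 41.6; Quaternary = 2.58; Stenian = 200; Silurian = 24.6; Triassic = 50.502.
Sum: 250 + 41.6 + 2.58 + 200 + 24.6 + 50.502 = 569.282 Myr.

569.282 million years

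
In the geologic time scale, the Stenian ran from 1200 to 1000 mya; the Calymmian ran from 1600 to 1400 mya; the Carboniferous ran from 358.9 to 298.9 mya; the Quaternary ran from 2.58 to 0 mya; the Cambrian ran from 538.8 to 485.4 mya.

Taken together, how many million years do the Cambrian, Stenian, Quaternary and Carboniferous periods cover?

315.98 million years

Each duration: Cambrian = 53.4; Stenian = 200; Quaternary = 2.58; Carboniferous = 60.
Sum: 53.4 + 200 + 2.58 + 60 = 315.98 Myr.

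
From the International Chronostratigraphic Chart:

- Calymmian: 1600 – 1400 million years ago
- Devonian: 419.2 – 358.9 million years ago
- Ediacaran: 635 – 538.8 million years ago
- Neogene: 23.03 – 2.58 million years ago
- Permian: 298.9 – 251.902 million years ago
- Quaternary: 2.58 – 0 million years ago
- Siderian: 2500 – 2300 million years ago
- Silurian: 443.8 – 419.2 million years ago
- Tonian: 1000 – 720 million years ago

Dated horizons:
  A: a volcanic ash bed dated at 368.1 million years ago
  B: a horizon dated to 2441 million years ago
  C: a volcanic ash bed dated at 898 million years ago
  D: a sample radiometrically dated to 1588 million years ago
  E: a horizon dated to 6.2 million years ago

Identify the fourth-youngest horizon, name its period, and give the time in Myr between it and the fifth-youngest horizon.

Smaller Ma means younger, so youngest first: E 6.2 < A 368.1 < C 898 < D 1588 < B 2441.
Counting 4 along gives D (1588 Ma); the excerpt puts that inside the Calymmian, 1600–1400 Ma.
Next in line is B (2441 Ma), and 2441 − 1588 = 853 Myr.

D, in the Calymmian; 853 million years to B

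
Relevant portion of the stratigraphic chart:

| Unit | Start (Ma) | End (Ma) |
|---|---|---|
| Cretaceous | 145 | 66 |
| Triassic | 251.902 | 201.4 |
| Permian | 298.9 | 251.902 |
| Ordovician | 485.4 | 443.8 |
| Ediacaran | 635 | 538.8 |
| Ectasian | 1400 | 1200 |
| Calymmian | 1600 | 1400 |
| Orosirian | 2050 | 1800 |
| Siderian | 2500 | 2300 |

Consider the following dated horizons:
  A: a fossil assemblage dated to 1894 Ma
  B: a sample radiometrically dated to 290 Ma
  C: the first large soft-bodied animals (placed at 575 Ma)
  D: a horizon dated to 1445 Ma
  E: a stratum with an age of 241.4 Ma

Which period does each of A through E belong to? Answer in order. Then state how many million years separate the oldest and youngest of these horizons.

A — Orosirian; B — Permian; C — Ediacaran; D — Calymmian; E — Triassic; span 1652.6 million years

A: 1894 Ma lies in 2050–1800 Ma, so Orosirian.
B: 290 Ma lies in 298.9–251.902 Ma, so Permian.
C: 575 Ma lies in 635–538.8 Ma, so Ediacaran.
D: 1445 Ma lies in 1600–1400 Ma, so Calymmian.
E: 241.4 Ma lies in 251.902–201.4 Ma, so Triassic.
Oldest = 1894 Ma, youngest = 241.4 Ma → span 1652.6 Myr.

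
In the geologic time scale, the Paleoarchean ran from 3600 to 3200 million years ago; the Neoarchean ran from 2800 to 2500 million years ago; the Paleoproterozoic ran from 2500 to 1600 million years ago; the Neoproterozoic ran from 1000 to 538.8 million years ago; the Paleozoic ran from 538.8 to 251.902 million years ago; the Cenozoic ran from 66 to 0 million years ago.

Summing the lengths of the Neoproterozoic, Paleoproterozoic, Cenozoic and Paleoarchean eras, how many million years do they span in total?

Duration is start − end for each: (1000 − 538.8) + (2500 − 1600) + (66 − 0) + (3600 − 3200).
That is 461.2 + 900 + 66 + 400, which totals 1827.2 million years.

1827.2 million years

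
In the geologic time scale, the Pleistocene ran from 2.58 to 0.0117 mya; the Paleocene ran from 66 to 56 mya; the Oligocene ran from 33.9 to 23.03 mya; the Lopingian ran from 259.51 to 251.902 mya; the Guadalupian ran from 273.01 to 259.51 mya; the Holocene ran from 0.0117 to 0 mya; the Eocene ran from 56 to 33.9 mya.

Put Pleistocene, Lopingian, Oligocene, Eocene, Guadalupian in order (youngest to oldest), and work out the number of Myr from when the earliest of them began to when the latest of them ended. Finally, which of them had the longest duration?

Start ages (Ma): Guadalupian 273.01, Lopingian 259.51, Eocene 56, Oligocene 33.9, Pleistocene 2.58.
Ordered youngest to oldest: Pleistocene, Oligocene, Eocene, Lopingian, Guadalupian.
Span = 273.01 − 0.0117 = 272.9983 Myr.
Durations: Lopingian 7.608, Oligocene 10.87, Eocene 22.1, Pleistocene 2.5683, Guadalupian 13.5 → longest is Eocene (22.1 Myr).

Pleistocene, Oligocene, Eocene, Lopingian, Guadalupian; total span 272.9983 Myr; longest is Eocene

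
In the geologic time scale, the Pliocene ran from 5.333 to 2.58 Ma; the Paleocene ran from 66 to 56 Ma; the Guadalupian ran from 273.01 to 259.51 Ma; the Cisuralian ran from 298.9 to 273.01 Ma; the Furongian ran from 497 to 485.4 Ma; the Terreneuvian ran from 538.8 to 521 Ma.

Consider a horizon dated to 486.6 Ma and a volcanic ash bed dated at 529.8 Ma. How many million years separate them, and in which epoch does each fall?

43.2 million years apart; the first in the Furongian, the second in the Terreneuvian

Elapsed time: 529.8 − 486.6 = 43.2 Myr.
486.6 Ma lies within 497–485.4 Ma: Furongian.
529.8 Ma lies within 538.8–521 Ma: Terreneuvian.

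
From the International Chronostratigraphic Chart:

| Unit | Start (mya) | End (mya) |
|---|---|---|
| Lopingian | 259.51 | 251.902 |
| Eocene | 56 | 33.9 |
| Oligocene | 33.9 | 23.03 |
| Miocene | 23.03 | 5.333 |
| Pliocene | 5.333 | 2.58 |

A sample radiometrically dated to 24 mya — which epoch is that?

24 Ma lies between 33.9 and 23.03 Ma, so it falls in the Oligocene.

Oligocene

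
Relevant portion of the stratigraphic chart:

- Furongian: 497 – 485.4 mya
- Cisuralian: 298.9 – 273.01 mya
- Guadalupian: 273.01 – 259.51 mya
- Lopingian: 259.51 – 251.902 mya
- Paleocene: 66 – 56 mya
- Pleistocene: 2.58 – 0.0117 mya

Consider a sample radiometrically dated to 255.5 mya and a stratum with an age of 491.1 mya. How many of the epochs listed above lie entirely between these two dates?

491.1 Ma sits inside the Furongian (497–485.4) and 255.5 Ma inside the Lopingian (259.51–251.902); neither of those is wholly between the two dates.
The listed epochs lying completely between them are Cisuralian, Guadalupian — 2 in all.

2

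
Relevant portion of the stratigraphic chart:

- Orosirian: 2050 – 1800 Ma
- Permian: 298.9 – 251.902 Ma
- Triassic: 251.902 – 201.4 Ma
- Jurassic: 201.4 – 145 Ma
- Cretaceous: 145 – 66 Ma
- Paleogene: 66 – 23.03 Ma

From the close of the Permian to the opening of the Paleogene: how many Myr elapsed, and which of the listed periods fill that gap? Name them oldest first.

185.902 million years; Triassic, Jurassic, Cretaceous

The Permian closes at 251.902 Ma and the Paleogene opens at 66 Ma, so the interval is 251.902 − 66 = 185.902 Myr.
A period fits inside if it starts at or after 251.902 Ma and ends at or before 66 Ma; oldest first that gives Triassic, Jurassic, Cretaceous.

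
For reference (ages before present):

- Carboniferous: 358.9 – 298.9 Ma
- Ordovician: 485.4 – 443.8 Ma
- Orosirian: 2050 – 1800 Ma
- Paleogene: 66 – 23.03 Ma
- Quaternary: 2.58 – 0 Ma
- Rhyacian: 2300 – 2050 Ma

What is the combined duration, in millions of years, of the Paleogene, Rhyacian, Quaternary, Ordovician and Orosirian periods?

Duration is start − end for each: (66 − 23.03) + (2300 − 2050) + (2.58 − 0) + (485.4 − 443.8) + (2050 − 1800).
That is 42.97 + 250 + 2.58 + 41.6 + 250, which totals 587.15 million years.

587.15 million years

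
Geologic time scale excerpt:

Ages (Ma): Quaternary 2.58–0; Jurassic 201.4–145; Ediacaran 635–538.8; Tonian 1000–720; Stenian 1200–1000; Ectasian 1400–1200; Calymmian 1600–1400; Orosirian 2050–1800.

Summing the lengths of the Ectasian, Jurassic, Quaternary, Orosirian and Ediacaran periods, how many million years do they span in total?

605.18 million years

Each duration: Ectasian = 200; Jurassic = 56.4; Quaternary = 2.58; Orosirian = 250; Ediacaran = 96.2.
Sum: 200 + 56.4 + 2.58 + 250 + 96.2 = 605.18 Myr.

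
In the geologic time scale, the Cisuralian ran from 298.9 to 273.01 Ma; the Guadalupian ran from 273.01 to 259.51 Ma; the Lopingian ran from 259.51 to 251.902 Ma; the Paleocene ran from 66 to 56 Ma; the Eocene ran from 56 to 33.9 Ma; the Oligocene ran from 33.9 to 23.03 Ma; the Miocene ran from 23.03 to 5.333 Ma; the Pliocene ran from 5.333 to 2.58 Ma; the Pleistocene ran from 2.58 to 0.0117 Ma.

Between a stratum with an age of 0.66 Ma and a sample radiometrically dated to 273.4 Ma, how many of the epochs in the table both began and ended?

7

The older date is 273.4 Ma and the younger is 0.66 Ma.
Epochs with start < 273.4 and end > 0.66 Ma: Guadalupian (273.01–259.51), Lopingian (259.51–251.902), Paleocene (66–56), Eocene (56–33.9), Oligocene (33.9–23.03), Miocene (23.03–5.333), Pliocene (5.333–2.58).
That is 7 complete epochs.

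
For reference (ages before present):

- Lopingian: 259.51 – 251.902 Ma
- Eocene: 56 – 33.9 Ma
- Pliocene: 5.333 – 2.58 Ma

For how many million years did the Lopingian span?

7.608 million years

259.51 − 251.902 = 7.608 million years.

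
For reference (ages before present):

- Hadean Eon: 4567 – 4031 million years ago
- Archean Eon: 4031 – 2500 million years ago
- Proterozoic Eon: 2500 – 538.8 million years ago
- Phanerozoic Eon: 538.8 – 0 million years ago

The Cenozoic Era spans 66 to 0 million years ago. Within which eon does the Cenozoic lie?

Phanerozoic

The Cenozoic (66–0 Ma) lies entirely within 538.8–0 Ma, the Phanerozoic Eon.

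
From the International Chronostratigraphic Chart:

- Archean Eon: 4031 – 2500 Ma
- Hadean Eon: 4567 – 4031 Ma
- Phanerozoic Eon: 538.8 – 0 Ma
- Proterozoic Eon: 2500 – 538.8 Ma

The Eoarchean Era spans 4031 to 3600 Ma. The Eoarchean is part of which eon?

The Eoarchean (4031–3600 Ma) lies entirely within 4031–2500 Ma, the Archean Eon.

Archean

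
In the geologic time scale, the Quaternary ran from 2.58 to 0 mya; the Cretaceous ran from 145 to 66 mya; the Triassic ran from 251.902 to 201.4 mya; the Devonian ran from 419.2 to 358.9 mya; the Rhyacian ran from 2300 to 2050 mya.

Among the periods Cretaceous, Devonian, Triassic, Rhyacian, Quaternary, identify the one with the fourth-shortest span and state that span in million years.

Durations: Cretaceous 79; Devonian 60.3; Triassic 50.502; Rhyacian 250; Quaternary 2.58 Myr.
Sorted shortest-first: Quaternary (2.58), Triassic (50.502), Devonian (60.3), Cretaceous (79), Rhyacian (250).
The fourth shortest is Cretaceous at 79 Myr.

Cretaceous, 79 million years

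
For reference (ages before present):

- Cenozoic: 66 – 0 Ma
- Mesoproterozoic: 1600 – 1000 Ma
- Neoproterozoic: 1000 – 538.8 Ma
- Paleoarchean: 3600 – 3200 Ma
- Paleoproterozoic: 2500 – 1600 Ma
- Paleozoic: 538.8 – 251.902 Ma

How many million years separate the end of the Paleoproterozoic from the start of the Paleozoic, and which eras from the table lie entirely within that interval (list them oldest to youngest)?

1061.2 million years; Mesoproterozoic, Neoproterozoic

End of Paleoproterozoic = 1600 Ma; start of Paleozoic = 538.8 Ma.
Gap = 1600 − 538.8 = 1061.2 Myr.
Eras wholly inside 1600–538.8 Ma: Mesoproterozoic (1600–1000), Neoproterozoic (1000–538.8).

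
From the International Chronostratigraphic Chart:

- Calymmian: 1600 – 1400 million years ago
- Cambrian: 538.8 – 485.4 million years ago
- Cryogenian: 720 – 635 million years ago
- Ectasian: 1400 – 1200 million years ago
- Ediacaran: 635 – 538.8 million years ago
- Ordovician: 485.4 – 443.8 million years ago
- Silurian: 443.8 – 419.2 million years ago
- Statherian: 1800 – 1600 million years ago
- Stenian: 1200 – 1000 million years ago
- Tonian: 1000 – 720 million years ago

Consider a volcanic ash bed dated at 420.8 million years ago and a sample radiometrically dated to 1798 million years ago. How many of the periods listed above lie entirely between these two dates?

8

1798 Ma sits inside the Statherian (1800–1600) and 420.8 Ma inside the Silurian (443.8–419.2); neither of those is wholly between the two dates.
The listed periods lying completely between them are Calymmian, Ectasian, Stenian, Tonian, Cryogenian, Ediacaran, Cambrian, Ordovician — 8 in all.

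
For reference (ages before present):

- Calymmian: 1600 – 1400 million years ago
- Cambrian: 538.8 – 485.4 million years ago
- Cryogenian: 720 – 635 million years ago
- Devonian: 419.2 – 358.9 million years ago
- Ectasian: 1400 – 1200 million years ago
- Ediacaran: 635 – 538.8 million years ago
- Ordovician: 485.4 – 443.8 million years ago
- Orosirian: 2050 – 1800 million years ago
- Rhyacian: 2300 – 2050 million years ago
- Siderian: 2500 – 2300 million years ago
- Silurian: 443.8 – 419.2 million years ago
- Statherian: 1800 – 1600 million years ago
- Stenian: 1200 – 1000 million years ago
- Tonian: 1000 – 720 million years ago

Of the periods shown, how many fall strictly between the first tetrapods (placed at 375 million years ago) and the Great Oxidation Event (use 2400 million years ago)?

12

The older date is 2400 Ma and the younger is 375 Ma.
Periods with start < 2400 and end > 375 Ma: Rhyacian (2300–2050), Orosirian (2050–1800), Statherian (1800–1600), Calymmian (1600–1400), Ectasian (1400–1200), Stenian (1200–1000), Tonian (1000–720), Cryogenian (720–635), Ediacaran (635–538.8), Cambrian (538.8–485.4), Ordovician (485.4–443.8), Silurian (443.8–419.2).
That is 12 complete periods.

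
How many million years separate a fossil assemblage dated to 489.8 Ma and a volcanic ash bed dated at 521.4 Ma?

521.4 − 489.8 = 31.6 million years.

31.6 million years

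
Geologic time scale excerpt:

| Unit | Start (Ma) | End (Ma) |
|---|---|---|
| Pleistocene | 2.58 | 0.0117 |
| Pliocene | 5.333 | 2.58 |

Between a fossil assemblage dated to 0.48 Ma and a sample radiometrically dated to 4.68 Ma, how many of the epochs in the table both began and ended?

0

The older date is 4.68 Ma and the younger is 0.48 Ma.
No epoch both begins after 4.68 Ma and ends before 0.48 Ma, so the count is 0.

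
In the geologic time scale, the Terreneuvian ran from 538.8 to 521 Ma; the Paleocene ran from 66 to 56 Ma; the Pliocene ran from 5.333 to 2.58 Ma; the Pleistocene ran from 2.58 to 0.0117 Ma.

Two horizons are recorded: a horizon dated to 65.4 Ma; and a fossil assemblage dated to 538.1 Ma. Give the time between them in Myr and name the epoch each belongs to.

Elapsed time: 538.1 − 65.4 = 472.7 Myr.
65.4 Ma lies within 66–56 Ma: Paleocene.
538.1 Ma lies within 538.8–521 Ma: Terreneuvian.

472.7 million years apart; the first in the Paleocene, the second in the Terreneuvian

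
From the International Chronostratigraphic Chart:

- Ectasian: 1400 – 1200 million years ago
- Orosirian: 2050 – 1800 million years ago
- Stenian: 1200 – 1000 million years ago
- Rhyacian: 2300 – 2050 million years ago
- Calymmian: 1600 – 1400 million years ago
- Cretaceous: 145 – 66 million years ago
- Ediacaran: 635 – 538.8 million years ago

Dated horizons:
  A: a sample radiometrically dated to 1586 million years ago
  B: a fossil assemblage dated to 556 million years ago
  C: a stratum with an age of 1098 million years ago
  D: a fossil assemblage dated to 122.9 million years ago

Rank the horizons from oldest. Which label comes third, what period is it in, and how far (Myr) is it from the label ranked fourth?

Larger Ma means older, so oldest first: A 1586 > C 1098 > B 556 > D 122.9.
Counting 3 along gives B (556 Ma); the excerpt puts that inside the Ediacaran, 635–538.8 Ma.
Next in line is D (122.9 Ma), and 556 − 122.9 = 433.1 Myr.

B, in the Ediacaran; 433.1 million years to D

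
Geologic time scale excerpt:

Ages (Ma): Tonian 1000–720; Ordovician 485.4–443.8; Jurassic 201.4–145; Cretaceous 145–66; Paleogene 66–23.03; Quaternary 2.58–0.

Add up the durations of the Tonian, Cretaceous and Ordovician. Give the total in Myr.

400.6 million years

Each duration: Tonian = 280; Cretaceous = 79; Ordovician = 41.6.
Sum: 280 + 79 + 41.6 = 400.6 Myr.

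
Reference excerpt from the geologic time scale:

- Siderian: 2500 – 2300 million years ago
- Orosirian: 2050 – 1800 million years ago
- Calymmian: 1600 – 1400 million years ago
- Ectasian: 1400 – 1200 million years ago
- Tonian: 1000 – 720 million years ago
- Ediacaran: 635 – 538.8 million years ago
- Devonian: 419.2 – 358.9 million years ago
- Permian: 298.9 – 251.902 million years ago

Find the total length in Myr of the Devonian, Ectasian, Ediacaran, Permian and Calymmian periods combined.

Duration is start − end for each: (419.2 − 358.9) + (1400 − 1200) + (635 − 538.8) + (298.9 − 251.902) + (1600 − 1400).
That is 60.3 + 200 + 96.2 + 46.998 + 200, which totals 603.498 million years.

603.498 million years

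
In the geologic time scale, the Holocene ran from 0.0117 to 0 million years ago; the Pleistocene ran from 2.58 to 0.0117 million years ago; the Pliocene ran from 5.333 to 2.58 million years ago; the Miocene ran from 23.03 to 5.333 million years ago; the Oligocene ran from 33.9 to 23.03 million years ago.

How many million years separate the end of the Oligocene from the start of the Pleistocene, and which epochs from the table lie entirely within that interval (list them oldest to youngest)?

End of Oligocene = 23.03 Ma; start of Pleistocene = 2.58 Ma.
Gap = 23.03 − 2.58 = 20.45 Myr.
Epochs wholly inside 23.03–2.58 Ma: Miocene (23.03–5.333), Pliocene (5.333–2.58).

20.45 million years; Miocene, Pliocene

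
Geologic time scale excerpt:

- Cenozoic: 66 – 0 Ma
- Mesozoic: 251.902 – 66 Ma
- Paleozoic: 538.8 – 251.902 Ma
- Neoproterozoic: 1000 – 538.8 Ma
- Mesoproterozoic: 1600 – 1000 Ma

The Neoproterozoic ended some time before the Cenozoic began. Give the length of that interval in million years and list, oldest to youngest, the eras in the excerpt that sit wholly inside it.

End of Neoproterozoic = 538.8 Ma; start of Cenozoic = 66 Ma.
Gap = 538.8 − 66 = 472.8 Myr.
Eras wholly inside 538.8–66 Ma: Paleozoic (538.8–251.902), Mesozoic (251.902–66).

472.8 million years; Paleozoic, Mesozoic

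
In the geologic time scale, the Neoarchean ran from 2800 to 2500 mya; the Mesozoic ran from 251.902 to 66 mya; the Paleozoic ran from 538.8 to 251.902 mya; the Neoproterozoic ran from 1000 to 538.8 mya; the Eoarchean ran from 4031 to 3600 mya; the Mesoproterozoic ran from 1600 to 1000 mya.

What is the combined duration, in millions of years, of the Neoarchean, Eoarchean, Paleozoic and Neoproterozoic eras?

1479.098 million years

Duration is start − end for each: (2800 − 2500) + (4031 − 3600) + (538.8 − 251.902) + (1000 − 538.8).
That is 300 + 431 + 286.898 + 461.2, which totals 1479.098 million years.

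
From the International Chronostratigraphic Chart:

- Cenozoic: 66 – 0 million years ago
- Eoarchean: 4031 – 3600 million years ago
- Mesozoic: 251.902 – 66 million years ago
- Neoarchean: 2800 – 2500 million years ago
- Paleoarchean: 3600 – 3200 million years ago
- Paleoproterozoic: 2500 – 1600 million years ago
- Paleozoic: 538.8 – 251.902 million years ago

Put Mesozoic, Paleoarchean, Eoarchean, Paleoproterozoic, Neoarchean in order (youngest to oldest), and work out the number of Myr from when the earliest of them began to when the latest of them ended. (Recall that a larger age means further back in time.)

Start ages (Ma): Eoarchean 4031, Paleoarchean 3600, Neoarchean 2800, Paleoproterozoic 2500, Mesozoic 251.902.
Ordered youngest to oldest: Mesozoic, Paleoproterozoic, Neoarchean, Paleoarchean, Eoarchean.
Span = 4031 − 66 = 3965 Myr.

Mesozoic → Paleoproterozoic → Neoarchean → Paleoarchean → Eoarchean; total span 3965 Myr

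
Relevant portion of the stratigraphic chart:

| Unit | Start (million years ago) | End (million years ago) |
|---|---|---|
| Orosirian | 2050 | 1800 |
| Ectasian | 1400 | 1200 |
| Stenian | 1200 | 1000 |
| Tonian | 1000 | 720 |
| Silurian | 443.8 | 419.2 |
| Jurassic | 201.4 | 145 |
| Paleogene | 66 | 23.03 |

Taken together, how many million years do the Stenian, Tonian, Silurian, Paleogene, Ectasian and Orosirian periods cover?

Each duration: Stenian = 200; Tonian = 280; Silurian = 24.6; Paleogene = 42.97; Ectasian = 200; Orosirian = 250.
Sum: 200 + 280 + 24.6 + 42.97 + 200 + 250 = 997.57 Myr.

997.57 million years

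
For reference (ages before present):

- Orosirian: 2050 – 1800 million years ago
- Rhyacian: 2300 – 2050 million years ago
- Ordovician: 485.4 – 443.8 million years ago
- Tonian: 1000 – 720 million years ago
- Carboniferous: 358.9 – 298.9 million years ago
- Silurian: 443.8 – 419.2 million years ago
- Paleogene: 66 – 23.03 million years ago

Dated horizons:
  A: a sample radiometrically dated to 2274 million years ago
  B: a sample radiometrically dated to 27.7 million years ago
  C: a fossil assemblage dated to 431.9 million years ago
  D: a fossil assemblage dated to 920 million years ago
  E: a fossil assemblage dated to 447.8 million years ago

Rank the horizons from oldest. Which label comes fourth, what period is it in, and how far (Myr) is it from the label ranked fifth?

Sorted oldest-first by Ma: A (2274), D (920), E (447.8), C (431.9), B (27.7).
The fourth oldest is C at 431.9 Ma, which lies in 443.8–419.2 Ma: the Silurian.
The fifth oldest is B at 27.7 Ma; separation = |431.9 − 27.7| = 404.2 Myr.

C, in the Silurian; 404.2 million years to B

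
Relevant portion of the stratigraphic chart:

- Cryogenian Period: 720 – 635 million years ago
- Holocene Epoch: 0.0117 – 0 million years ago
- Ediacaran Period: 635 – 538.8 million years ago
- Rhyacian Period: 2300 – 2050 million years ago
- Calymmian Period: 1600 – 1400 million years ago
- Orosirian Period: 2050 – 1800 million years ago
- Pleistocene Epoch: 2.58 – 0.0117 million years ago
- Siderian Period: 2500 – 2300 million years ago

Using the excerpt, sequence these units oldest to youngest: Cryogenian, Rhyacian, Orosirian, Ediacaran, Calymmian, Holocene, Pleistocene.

Sorting by start age (descending Ma, since larger Ma = older): Rhyacian began 2300, Orosirian began 2050, Calymmian began 1600, Cryogenian began 720, Ediacaran began 635, Pleistocene began 2.58, Holocene began 0.0117.

Rhyacian → Orosirian → Calymmian → Cryogenian → Ediacaran → Pleistocene → Holocene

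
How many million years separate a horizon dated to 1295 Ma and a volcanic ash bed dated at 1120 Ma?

1295 − 1120 = 175 million years.

175 million years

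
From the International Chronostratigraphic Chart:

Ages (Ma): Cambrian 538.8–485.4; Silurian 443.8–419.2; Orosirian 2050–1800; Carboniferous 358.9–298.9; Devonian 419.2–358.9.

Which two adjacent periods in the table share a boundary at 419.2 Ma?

The Silurian ends at 419.2 Ma and the Devonian begins at 419.2 Ma, so they share that boundary.

Silurian and Devonian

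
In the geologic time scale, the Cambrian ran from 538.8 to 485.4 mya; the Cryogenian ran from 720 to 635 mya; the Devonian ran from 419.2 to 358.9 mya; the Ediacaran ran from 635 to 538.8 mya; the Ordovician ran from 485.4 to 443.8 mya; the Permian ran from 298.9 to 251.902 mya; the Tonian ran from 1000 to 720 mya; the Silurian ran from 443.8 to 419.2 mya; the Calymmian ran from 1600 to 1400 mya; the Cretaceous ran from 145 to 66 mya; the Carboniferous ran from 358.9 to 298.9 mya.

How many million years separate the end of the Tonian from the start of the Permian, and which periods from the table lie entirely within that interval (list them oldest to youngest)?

The Tonian closes at 720 Ma and the Permian opens at 298.9 Ma, so the interval is 720 − 298.9 = 421.1 Myr.
A period fits inside if it starts at or after 720 Ma and ends at or before 298.9 Ma; oldest first that gives Cryogenian, Ediacaran, Cambrian, Ordovician, Silurian, Devonian, Carboniferous.

421.1 million years; Cryogenian, Ediacaran, Cambrian, Ordovician, Silurian, Devonian, Carboniferous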